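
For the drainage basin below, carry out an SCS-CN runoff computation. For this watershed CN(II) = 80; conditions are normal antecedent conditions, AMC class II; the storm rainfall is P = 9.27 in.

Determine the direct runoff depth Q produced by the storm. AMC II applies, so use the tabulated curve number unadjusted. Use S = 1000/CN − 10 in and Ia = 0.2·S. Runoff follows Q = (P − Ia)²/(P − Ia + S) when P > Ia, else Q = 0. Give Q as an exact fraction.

Average conditions: CN = 80 (no AMC adjustment).
Max retention: S = 1000/80 − 10 = 5/2 in (≈ 2.500 in)
Ia = 0.2S: 0.2·2.500 = 0.500 in (exactly 1/2)
Since P=9.270 > Ia=0.500: effective rainfall P−Ia = 877/100 in
Q = (877/100)²/((877/100) + 5/2) = (769129/10000)/(1127/100) = 769129/112700 in ≈ 6.825 in

Q = 769129/112700 in ≈ 6.825 in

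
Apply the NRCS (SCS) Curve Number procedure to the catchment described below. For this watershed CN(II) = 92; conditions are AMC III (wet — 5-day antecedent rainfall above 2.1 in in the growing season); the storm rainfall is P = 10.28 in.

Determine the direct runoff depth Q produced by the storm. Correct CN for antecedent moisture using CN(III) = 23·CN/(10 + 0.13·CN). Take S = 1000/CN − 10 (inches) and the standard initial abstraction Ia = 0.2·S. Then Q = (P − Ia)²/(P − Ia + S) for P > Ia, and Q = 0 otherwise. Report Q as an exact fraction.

Q = 18212312209/1850878425 in ≈ 9.840 in

Wet (AMC III): CN(III) = 23·92/(10 + 0.13·92) = 2116/(549/25) = 52900/549 ≈ 96.357
Max retention: S = 1000/(52900/549) − 10 = 200/529 in (≈ 0.378 in)
Ia = 0.2S: 0.2·0.378 = 0.076 in (exactly 40/529)
P − Ia = 10.280 − 0.076 = 134953/13225 ≈ 10.204 in (> 0, runoff occurs)
Q = (134953/13225)²/((134953/13225) + 200/529) = (18212312209/174900625)/(139953/13225) = 18212312209/1850878425 in ≈ 9.840 in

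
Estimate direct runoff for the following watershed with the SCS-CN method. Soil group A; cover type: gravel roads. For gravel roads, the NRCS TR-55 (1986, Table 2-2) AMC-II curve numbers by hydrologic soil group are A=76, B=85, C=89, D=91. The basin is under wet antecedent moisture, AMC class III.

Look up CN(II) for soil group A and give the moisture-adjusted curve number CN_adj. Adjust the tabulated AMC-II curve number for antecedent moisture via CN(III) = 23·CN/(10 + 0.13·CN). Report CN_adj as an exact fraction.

CN_adj = 43700/497 ≈ 87.928

NRCS table: gravel roads, soil group A → CN(II) = 76
CN(III) from CN(II)=76: (23·76)/(10 + 0.13·76) = 43700/497 ≈ 87.928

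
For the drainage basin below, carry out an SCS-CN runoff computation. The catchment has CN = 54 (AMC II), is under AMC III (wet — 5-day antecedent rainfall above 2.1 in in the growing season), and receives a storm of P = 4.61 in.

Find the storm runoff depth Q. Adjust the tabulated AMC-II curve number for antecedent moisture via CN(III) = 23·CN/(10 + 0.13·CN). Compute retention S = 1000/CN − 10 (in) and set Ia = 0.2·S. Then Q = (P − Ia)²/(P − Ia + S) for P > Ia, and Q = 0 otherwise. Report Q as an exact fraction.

CN(III) from CN(II)=54: (23·54)/(10 + 0.13·54) = 2700/37 ≈ 72.973
S = 1000/(2700/37) − 10 = 100/27 in ≈ 3.704 in
Ia = 0.2S: 0.2·3.704 = 0.741 in (exactly 20/27)
Since P=4.610 > Ia=0.741: effective rainfall P−Ia = 10447/2700 in
Q = (10447/2700)²/((10447/2700) + 100/27) = (109139809/7290000)/(20447/2700) = 109139809/55206900 in ≈ 1.977 in

Q = 109139809/55206900 in ≈ 1.977 in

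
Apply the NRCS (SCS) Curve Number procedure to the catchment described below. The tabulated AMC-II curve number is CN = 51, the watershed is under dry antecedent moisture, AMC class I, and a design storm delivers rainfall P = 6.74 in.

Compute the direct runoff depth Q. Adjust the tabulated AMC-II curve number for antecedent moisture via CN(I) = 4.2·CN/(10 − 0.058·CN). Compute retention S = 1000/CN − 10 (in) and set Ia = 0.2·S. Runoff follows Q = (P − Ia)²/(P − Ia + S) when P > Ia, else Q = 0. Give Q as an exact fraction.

Dry (AMC I): CN(I) = 4.2·51/(10 − 0.058·51) = (1071/5)/(3521/500) = 15300/503 ≈ 30.417
Retention S: 1000/CN − 10 with CN=30.417 → S = 3500/153 ≈ 22.876 in
Initial abstraction Ia = S/5 = (3500/153)/5 = 700/153 ≈ 4.575 in
P − Ia = 6.740 − 4.575 = 16561/7650 ≈ 2.165 in (> 0, runoff occurs)
Q = (16561/7650)²/((16561/7650) + 3500/153) = (274266721/58522500)/(191561/7650) = 274266721/1465441650 in ≈ 0.187 in

Q = 274266721/1465441650 in ≈ 0.187 in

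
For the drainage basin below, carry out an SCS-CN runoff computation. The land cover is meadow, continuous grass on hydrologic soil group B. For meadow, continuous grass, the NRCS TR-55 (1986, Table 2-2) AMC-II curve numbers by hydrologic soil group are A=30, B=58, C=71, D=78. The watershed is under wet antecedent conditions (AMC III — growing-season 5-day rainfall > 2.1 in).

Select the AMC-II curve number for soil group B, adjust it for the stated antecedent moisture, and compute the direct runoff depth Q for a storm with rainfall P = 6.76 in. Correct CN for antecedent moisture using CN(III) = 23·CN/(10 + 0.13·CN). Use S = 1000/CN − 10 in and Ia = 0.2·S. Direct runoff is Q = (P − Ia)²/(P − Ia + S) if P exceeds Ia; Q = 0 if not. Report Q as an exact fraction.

NRCS table: meadow, continuous grass, soil group B → CN(II) = 58
Wet (AMC III): CN(III) = 23·58/(10 + 0.13·58) = 1334/(877/50) = 66700/877 ≈ 76.055
Max retention: S = 1000/(66700/877) − 10 = 2100/667 in (≈ 3.148 in)
Ia = 0.2·(2100/667) = 420/667 in ≈ 0.630 in
Excess rainfall: 6.760 − 0.630 = 6.130 in; P > Ia so Q > 0
Q: (102223/16675)² ÷ (154723/16675) = 10449541729/2580006025 in (≈ 4.050 in)

Q = 10449541729/2580006025 in ≈ 4.050 in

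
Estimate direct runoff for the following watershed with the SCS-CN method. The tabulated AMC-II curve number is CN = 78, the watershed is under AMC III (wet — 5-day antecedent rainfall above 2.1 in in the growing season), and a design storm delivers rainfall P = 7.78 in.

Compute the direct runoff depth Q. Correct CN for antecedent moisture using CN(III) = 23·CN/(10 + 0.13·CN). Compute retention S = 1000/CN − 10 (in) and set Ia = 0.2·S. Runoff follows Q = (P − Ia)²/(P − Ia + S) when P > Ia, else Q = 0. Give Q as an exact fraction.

Q = 114198712489/17623045050 in ≈ 6.480 in

Wet (AMC III): CN(III) = 23·78/(10 + 0.13·78) = 1794/(1007/50) = 89700/1007 ≈ 89.076
Max retention: S = 1000/(89700/1007) − 10 = 1100/897 in (≈ 1.226 in)
Ia = 0.2S: 0.2·1.226 = 0.245 in (exactly 220/897)
Since P=7.780 > Ia=0.245: effective rainfall P−Ia = 337933/44850 in
Q: (337933/44850)² ÷ (392933/44850) = 114198712489/17623045050 in (≈ 6.480 in)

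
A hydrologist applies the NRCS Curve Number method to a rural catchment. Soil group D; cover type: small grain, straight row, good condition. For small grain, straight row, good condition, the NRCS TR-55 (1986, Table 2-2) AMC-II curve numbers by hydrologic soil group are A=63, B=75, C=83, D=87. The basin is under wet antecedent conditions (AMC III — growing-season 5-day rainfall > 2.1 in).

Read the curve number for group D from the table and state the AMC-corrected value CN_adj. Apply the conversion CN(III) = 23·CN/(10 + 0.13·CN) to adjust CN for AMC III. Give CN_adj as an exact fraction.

CN_adj = 200100/2131 ≈ 93.900

NRCS table: small grain, straight row, good condition, soil group D → CN(II) = 87
CN(III) from CN(II)=87: (23·87)/(10 + 0.13·87) = 200100/2131 ≈ 93.900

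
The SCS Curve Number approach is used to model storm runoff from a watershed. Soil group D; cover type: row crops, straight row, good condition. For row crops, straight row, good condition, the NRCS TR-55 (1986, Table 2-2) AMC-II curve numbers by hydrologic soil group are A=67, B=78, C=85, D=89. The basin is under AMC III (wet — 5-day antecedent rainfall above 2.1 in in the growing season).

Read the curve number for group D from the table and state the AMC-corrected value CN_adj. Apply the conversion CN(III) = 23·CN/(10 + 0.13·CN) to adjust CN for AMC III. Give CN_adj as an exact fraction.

NRCS table: row crops, straight row, good condition, soil group D → CN(II) = 89
Adjust CN=89 to AMC III: 23·89/(10 + 0.13·89) → 2047 ÷ (2157/100) = 204700/2157 ≈ 94.900

CN_adj = 204700/2157 ≈ 94.900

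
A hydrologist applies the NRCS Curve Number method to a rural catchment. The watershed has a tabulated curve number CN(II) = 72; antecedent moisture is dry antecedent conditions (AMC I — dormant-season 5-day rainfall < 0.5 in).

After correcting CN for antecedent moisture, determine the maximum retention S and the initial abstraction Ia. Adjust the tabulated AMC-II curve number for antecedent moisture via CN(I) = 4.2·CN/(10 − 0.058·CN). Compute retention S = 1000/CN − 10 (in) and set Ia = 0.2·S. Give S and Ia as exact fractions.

S = 250/27 in ≈ 9.259 in; Ia = 50/27 in ≈ 1.852 in

Adjust CN=72 to AMC I: 4.2·72/(10 − 0.058·72) → (1512/5) ÷ (728/125) = 675/13 ≈ 51.923
Max retention: S = 1000/(675/13) − 10 = 250/27 in (≈ 9.259 in)
Ia = 0.2S: 0.2·9.259 = 1.852 in (exactly 50/27)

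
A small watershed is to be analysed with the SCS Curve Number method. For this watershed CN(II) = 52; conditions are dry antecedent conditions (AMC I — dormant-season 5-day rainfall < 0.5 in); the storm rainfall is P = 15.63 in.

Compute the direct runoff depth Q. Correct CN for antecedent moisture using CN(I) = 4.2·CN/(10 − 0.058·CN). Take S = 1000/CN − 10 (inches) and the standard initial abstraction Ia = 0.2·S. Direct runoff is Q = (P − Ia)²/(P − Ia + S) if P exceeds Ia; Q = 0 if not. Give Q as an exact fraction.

Q = 10451586289/2750320300 in ≈ 3.800 in

Dry (AMC I): CN(I) = 4.2·52/(10 − 0.058·52) = (1092/5)/(873/125) = 9100/291 ≈ 31.271
S = 1000/(9100/291) − 10 = 2000/91 in ≈ 21.978 in
Ia = 0.2·(2000/91) = 400/91 in ≈ 4.396 in
Excess rainfall: 15.630 − 4.396 = 11.234 in; P > Ia so Q > 0
Runoff Q = (P−Ia)²/(P−Ia+S) = (11.234)²/(11.234+21.978) = 10451586289/2750320300 ≈ 3.800 in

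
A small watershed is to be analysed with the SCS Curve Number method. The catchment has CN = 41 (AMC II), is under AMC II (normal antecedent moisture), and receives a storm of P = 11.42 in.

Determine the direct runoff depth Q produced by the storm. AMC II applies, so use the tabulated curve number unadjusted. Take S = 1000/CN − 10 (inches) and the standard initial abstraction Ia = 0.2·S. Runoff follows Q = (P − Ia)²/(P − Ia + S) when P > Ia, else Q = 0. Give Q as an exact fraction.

Average conditions: CN = 41 (no AMC adjustment).
Max retention: S = 1000/41 − 10 = 590/41 in (≈ 14.390 in)
Initial abstraction Ia = S/5 = (590/41)/5 = 118/41 ≈ 2.878 in
Excess rainfall: 11.420 − 2.878 = 8.542 in; P > Ia so Q > 0
Runoff Q = (P−Ia)²/(P−Ia+S) = (8.542)²/(8.542+14.390) = 306635121/96372550 ≈ 3.182 in

Q = 306635121/96372550 in ≈ 3.182 in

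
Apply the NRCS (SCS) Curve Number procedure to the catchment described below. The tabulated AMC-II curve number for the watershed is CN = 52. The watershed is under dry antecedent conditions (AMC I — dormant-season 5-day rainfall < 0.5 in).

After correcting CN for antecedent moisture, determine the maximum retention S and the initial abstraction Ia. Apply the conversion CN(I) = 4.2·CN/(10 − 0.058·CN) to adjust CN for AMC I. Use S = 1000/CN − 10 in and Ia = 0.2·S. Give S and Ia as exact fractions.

Adjust CN=52 to AMC I: 4.2·52/(10 − 0.058·52) → (1092/5) ÷ (873/125) = 9100/291 ≈ 31.271
S = 1000/(9100/291) − 10 = 2000/91 in ≈ 21.978 in
Ia = 0.2S: 0.2·21.978 = 4.396 in (exactly 400/91)

S = 2000/91 in ≈ 21.978 in; Ia = 400/91 in ≈ 4.396 in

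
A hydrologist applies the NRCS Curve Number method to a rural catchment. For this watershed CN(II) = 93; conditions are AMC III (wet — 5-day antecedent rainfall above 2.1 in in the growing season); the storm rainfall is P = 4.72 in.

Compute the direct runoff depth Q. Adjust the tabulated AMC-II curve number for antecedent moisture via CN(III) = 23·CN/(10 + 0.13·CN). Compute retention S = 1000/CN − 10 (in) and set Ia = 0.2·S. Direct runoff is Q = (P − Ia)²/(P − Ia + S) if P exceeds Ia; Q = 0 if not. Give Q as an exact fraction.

Q = 30976102802/7122923475 in ≈ 4.349 in

Adjust CN=93 to AMC III: 23·93/(10 + 0.13·93) → 2139 ÷ (2209/100) = 213900/2209 ≈ 96.831
Max retention: S = 1000/(213900/2209) − 10 = 700/2139 in (≈ 0.327 in)
Initial abstraction Ia = S/5 = (700/2139)/5 = 140/2139 ≈ 0.065 in
Since P=4.720 > Ia=0.065: effective rainfall P−Ia = 248902/53475 in
Runoff Q = (P−Ia)²/(P−Ia+S) = (4.655)²/(4.655+0.327) = 30976102802/7122923475 ≈ 4.349 in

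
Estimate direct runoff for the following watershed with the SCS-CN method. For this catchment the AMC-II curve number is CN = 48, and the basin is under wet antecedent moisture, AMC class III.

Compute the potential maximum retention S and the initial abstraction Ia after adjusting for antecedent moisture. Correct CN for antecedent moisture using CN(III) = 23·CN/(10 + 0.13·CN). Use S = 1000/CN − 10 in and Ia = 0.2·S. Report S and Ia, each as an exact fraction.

S = 325/69 in ≈ 4.710 in; Ia = 65/69 in ≈ 0.942 in

Wet (AMC III): CN(III) = 23·48/(10 + 0.13·48) = 1104/(406/25) = 13800/203 ≈ 67.980
Max retention: S = 1000/(13800/203) − 10 = 325/69 in (≈ 4.710 in)
Initial abstraction Ia = S/5 = (325/69)/5 = 65/69 ≈ 0.942 in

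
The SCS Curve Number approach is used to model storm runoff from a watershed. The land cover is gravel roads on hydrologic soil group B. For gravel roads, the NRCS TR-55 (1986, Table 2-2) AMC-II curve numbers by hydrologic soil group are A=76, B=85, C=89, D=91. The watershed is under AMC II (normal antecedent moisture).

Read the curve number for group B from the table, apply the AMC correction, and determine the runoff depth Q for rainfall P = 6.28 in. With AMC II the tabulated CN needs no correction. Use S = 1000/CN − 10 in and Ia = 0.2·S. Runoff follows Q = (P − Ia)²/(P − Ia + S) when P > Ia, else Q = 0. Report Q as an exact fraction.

Q = 6345361/1389325 in ≈ 4.567 in

NRCS table: gravel roads, soil group B → CN(II) = 85
Average conditions: CN = 85 (no AMC adjustment).
S = 1000/85 − 10 = 30/17 in ≈ 1.765 in
Initial abstraction Ia = S/5 = (30/17)/5 = 6/17 ≈ 0.353 in
Excess rainfall: 6.280 − 0.353 = 5.927 in; P > Ia so Q > 0
Q: (2519/425)² ÷ (3269/425) = 6345361/1389325 in (≈ 4.567 in)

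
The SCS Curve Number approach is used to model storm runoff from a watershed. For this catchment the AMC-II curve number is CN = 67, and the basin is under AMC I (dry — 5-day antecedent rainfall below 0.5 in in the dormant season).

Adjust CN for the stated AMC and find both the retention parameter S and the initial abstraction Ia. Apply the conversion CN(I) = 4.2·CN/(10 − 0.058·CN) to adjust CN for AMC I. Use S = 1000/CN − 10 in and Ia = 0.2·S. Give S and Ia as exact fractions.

Dry (AMC I): CN(I) = 4.2·67/(10 − 0.058·67) = (1407/5)/(3057/500) = 46900/1019 ≈ 46.026
Max retention: S = 1000/(46900/1019) − 10 = 5500/469 in (≈ 11.727 in)
Ia = 0.2·(5500/469) = 1100/469 in ≈ 2.345 in

S = 5500/469 in ≈ 11.727 in; Ia = 1100/469 in ≈ 2.345 in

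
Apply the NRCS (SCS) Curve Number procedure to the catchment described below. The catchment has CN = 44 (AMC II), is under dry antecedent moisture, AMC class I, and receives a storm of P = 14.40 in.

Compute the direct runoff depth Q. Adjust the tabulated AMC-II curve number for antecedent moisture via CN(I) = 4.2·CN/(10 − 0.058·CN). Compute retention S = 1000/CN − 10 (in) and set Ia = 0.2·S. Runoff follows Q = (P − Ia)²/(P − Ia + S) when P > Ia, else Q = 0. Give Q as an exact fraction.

Adjust CN=44 to AMC I: 4.2·44/(10 − 0.058·44) → (924/5) ÷ (931/125) = 3300/133 ≈ 24.812
Retention S: 1000/CN − 10 with CN=24.812 → S = 1000/33 ≈ 30.303 in
Ia = 0.2S: 0.2·30.303 = 6.061 in (exactly 200/33)
Excess rainfall: 14.400 − 6.061 = 8.339 in; P > Ia so Q > 0
Runoff Q = (P−Ia)²/(P−Ia+S) = (8.339)²/(8.339+30.303) = 236672/131505 ≈ 1.800 in

Q = 236672/131505 in ≈ 1.800 in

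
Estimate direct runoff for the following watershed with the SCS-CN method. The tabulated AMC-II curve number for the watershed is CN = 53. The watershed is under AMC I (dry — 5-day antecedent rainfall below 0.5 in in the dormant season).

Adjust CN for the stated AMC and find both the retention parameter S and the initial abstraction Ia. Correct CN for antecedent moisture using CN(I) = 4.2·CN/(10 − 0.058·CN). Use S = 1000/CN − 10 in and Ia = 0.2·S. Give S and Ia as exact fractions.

S = 23500/1113 in ≈ 21.114 in; Ia = 4700/1113 in ≈ 4.223 in

CN(I) from CN(II)=53: (4.2·53)/(10 − 0.058·53) = 111300/3463 ≈ 32.140
Retention S: 1000/CN − 10 with CN=32.140 → S = 23500/1113 ≈ 21.114 in
Ia = 0.2S: 0.2·21.114 = 4.223 in (exactly 4700/1113)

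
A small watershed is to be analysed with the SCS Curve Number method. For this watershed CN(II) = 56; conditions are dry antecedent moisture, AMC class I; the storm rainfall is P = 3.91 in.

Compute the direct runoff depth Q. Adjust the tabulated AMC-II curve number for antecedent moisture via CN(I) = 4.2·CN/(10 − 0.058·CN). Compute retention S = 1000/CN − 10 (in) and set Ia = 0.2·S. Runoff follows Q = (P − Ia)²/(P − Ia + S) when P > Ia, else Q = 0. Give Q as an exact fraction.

Adjust CN=56 to AMC I: 4.2·56/(10 − 0.058·56) → (1176/5) ÷ (844/125) = 7350/211 ≈ 34.834
Max retention: S = 1000/(7350/211) − 10 = 2750/147 in (≈ 18.707 in)
Initial abstraction Ia = S/5 = (2750/147)/5 = 550/147 ≈ 3.741 in
Since P=3.910 > Ia=3.741: effective rainfall P−Ia = 2477/14700 in
Runoff Q = (P−Ia)²/(P−Ia+S) = (0.169)²/(0.169+18.707) = 6135529/4078911900 ≈ 0.002 in

Q = 6135529/4078911900 in ≈ 0.002 in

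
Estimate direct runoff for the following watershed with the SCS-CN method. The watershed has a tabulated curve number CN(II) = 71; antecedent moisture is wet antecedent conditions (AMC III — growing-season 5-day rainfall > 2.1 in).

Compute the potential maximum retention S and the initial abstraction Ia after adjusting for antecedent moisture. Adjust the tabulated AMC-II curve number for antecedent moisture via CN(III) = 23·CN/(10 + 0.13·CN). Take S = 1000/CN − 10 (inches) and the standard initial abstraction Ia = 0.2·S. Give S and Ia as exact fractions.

CN(III) from CN(II)=71: (23·71)/(10 + 0.13·71) = 163300/1923 ≈ 84.919
Max retention: S = 1000/(163300/1923) − 10 = 2900/1633 in (≈ 1.776 in)
Initial abstraction Ia = S/5 = (2900/1633)/5 = 580/1633 ≈ 0.355 in

S = 2900/1633 in ≈ 1.776 in; Ia = 580/1633 in ≈ 0.355 in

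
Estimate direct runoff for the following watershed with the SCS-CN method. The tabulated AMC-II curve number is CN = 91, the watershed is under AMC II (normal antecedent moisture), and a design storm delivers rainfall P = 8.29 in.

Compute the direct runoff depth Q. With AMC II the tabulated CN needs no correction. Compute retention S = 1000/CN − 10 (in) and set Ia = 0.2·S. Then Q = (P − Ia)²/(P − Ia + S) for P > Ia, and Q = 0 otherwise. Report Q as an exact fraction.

Q = 5422702321/752014900 in ≈ 7.211 in

AMC II — tabulated CN = 91 applies directly.
Max retention: S = 1000/91 − 10 = 90/91 in (≈ 0.989 in)
Ia = 0.2S: 0.2·0.989 = 0.198 in (exactly 18/91)
Excess rainfall: 8.290 − 0.198 = 8.092 in; P > Ia so Q > 0
Q = (73639/9100)²/((73639/9100) + 90/91) = (5422702321/82810000)/(82639/9100) = 5422702321/752014900 in ≈ 7.211 in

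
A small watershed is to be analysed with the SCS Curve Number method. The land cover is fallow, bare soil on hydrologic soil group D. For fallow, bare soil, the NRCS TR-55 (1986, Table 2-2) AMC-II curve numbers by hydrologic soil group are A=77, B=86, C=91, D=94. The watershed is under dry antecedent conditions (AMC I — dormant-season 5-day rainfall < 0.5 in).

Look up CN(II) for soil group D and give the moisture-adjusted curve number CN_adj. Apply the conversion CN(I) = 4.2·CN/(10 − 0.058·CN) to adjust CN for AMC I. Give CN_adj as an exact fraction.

CN_adj = 32900/379 ≈ 86.807

NRCS table: fallow, bare soil, soil group D → CN(II) = 94
CN(I) from CN(II)=94: (4.2·94)/(10 − 0.058·94) = 32900/379 ≈ 86.807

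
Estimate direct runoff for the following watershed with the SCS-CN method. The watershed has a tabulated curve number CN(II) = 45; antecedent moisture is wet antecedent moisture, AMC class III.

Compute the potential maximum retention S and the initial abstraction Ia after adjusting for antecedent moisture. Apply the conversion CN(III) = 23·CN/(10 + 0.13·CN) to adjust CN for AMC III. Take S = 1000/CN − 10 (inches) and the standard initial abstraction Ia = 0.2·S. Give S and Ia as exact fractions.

CN(III) from CN(II)=45: (23·45)/(10 + 0.13·45) = 20700/317 ≈ 65.300
Max retention: S = 1000/(20700/317) − 10 = 1100/207 in (≈ 5.314 in)
Initial abstraction Ia = S/5 = (1100/207)/5 = 220/207 ≈ 1.063 in

S = 1100/207 in ≈ 5.314 in; Ia = 220/207 in ≈ 1.063 in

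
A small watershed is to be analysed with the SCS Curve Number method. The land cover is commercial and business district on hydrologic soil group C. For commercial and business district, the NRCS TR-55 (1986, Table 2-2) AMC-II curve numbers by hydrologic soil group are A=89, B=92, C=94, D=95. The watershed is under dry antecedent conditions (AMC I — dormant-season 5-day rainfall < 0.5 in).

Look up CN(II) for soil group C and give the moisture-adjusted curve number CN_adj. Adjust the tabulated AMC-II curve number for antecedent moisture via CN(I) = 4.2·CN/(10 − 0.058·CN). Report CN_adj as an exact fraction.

NRCS table: commercial and business district, soil group C → CN(II) = 94
CN(I) from CN(II)=94: (4.2·94)/(10 − 0.058·94) = 32900/379 ≈ 86.807

CN_adj = 32900/379 ≈ 86.807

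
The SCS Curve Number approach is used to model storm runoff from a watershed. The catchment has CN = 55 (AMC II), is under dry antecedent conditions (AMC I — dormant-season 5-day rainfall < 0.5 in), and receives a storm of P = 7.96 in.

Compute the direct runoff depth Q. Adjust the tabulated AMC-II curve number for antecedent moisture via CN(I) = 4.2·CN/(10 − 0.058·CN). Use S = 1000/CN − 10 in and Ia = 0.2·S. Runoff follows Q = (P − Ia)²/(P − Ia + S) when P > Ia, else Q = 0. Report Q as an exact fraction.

CN(I) from CN(II)=55: (4.2·55)/(10 − 0.058·55) = 7700/227 ≈ 33.921
Max retention: S = 1000/(7700/227) − 10 = 1500/77 in (≈ 19.481 in)
Ia = 0.2·(1500/77) = 300/77 in ≈ 3.896 in
Excess rainfall: 7.960 − 3.896 = 4.064 in; P > Ia so Q > 0
Q = (7823/1925)²/((7823/1925) + 1500/77) = (61199329/3705625)/(45323/1925) = 61199329/87246775 in ≈ 0.701 in

Q = 61199329/87246775 in ≈ 0.701 in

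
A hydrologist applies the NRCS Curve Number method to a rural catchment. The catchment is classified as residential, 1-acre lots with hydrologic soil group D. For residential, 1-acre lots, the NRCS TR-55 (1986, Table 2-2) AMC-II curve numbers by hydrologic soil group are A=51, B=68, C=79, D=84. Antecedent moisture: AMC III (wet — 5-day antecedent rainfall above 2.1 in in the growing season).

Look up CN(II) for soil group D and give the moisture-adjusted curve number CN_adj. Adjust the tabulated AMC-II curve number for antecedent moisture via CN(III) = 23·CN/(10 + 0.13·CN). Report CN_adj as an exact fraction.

NRCS table: residential, 1-acre lots, soil group D → CN(II) = 84
CN(III) from CN(II)=84: (23·84)/(10 + 0.13·84) = 48300/523 ≈ 92.352

CN_adj = 48300/523 ≈ 92.352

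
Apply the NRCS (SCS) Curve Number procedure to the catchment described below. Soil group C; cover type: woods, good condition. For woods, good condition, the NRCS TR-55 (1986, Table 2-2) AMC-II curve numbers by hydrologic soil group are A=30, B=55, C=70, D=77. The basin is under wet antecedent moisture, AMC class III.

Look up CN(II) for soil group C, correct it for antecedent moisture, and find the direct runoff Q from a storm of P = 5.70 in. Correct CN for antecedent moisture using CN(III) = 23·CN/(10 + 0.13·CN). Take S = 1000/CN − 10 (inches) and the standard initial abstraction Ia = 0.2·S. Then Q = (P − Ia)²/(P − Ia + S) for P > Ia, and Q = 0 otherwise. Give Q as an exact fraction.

NRCS table: woods, good condition, soil group C → CN(II) = 70
CN(III) from CN(II)=70: (23·70)/(10 + 0.13·70) = 16100/191 ≈ 84.293
S = 1000/(16100/191) − 10 = 300/161 in ≈ 1.863 in
Ia = 0.2S: 0.2·1.863 = 0.373 in (exactly 60/161)
P − Ia = 5.700 − 0.373 = 8577/1610 ≈ 5.327 in (> 0, runoff occurs)
Q: (8577/1610)² ÷ (11577/1610) = 24521643/6212990 in (≈ 3.947 in)

Q = 24521643/6212990 in ≈ 3.947 in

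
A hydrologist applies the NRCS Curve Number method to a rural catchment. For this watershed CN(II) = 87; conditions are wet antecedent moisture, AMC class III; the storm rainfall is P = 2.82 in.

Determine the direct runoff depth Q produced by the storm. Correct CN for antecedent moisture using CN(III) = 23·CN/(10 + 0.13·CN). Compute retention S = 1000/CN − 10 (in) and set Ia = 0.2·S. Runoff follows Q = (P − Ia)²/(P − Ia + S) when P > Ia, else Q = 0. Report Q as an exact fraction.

Q = 72436877881/33430807050 in ≈ 2.167 in

Adjust CN=87 to AMC III: 23·87/(10 + 0.13·87) → 2001 ÷ (2131/100) = 200100/2131 ≈ 93.900
S = 1000/(200100/2131) − 10 = 1300/2001 in ≈ 0.650 in
Initial abstraction Ia = S/5 = (1300/2001)/5 = 260/2001 ≈ 0.130 in
P − Ia = 2.820 − 0.130 = 269141/100050 ≈ 2.690 in (> 0, runoff occurs)
Runoff Q = (P−Ia)²/(P−Ia+S) = (2.690)²/(2.690+0.650) = 72436877881/33430807050 ≈ 2.167 in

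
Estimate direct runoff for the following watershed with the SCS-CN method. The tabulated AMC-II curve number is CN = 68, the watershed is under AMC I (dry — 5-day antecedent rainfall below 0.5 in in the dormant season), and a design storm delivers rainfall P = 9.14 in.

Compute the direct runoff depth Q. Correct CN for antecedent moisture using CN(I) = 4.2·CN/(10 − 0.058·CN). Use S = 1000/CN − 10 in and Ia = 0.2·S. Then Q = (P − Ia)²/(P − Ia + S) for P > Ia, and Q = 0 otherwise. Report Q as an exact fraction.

Adjust CN=68 to AMC I: 4.2·68/(10 − 0.058·68) → (1428/5) ÷ (757/125) = 35700/757 ≈ 47.160
Max retention: S = 1000/(35700/757) − 10 = 4000/357 in (≈ 11.204 in)
Initial abstraction Ia = S/5 = (4000/357)/5 = 800/357 ≈ 2.241 in
P − Ia = 9.140 − 2.241 = 123149/17850 ≈ 6.899 in (> 0, runoff occurs)
Q: (123149/17850)² ÷ (323149/17850) = 15165676201/5768209650 in (≈ 2.629 in)

Q = 15165676201/5768209650 in ≈ 2.629 in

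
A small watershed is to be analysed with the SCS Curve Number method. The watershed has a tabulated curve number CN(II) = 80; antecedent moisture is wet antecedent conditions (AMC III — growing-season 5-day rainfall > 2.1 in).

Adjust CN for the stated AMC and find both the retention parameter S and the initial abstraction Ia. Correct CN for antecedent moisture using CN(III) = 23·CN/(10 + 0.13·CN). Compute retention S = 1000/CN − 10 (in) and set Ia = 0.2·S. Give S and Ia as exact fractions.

Wet (AMC III): CN(III) = 23·80/(10 + 0.13·80) = 1840/(102/5) = 4600/51 ≈ 90.196
Max retention: S = 1000/(4600/51) − 10 = 25/23 in (≈ 1.087 in)
Ia = 0.2S: 0.2·1.087 = 0.217 in (exactly 5/23)

S = 25/23 in ≈ 1.087 in; Ia = 5/23 in ≈ 0.217 in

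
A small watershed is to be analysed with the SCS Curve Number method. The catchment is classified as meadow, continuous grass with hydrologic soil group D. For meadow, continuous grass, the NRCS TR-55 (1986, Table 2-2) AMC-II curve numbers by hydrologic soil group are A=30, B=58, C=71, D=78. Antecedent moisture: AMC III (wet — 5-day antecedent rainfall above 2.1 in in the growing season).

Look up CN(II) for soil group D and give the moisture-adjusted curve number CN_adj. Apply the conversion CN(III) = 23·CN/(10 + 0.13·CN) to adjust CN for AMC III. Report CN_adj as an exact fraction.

NRCS table: meadow, continuous grass, soil group D → CN(II) = 78
Wet (AMC III): CN(III) = 23·78/(10 + 0.13·78) = 1794/(1007/50) = 89700/1007 ≈ 89.076

CN_adj = 89700/1007 ≈ 89.076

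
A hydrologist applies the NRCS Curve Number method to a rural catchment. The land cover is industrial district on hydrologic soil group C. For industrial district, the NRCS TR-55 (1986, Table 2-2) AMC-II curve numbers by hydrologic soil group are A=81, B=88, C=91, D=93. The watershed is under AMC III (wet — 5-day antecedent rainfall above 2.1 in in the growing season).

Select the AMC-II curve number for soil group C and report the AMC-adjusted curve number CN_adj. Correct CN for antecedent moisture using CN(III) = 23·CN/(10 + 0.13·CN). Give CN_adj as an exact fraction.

NRCS table: industrial district, soil group C → CN(II) = 91
Wet (AMC III): CN(III) = 23·91/(10 + 0.13·91) = 2093/(2183/100) = 209300/2183 ≈ 95.877

CN_adj = 209300/2183 ≈ 95.877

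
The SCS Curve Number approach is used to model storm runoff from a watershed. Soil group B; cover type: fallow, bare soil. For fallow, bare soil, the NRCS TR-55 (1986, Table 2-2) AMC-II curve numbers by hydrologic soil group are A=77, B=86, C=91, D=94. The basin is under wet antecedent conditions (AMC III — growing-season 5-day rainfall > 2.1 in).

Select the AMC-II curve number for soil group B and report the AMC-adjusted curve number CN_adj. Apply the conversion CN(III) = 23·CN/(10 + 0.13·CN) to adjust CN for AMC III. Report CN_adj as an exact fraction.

NRCS table: fallow, bare soil, soil group B → CN(II) = 86
Adjust CN=86 to AMC III: 23·86/(10 + 0.13·86) → 1978 ÷ (1059/50) = 98900/1059 ≈ 93.390

CN_adj = 98900/1059 ≈ 93.390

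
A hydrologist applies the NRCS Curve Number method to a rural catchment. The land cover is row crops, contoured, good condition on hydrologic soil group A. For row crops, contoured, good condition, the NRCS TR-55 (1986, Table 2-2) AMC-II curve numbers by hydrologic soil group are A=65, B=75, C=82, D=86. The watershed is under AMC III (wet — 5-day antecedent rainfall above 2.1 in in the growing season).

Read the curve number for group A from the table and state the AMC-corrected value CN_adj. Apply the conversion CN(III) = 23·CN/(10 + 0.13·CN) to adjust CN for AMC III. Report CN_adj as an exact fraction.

CN_adj = 29900/369 ≈ 81.030

NRCS table: row crops, contoured, good condition, soil group A → CN(II) = 65
CN(III) from CN(II)=65: (23·65)/(10 + 0.13·65) = 29900/369 ≈ 81.030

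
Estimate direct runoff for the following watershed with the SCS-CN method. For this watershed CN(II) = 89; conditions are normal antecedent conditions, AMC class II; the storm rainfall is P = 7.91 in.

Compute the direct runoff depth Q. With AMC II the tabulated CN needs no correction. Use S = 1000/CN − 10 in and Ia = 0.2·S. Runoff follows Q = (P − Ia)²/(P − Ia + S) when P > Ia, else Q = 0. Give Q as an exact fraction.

Q = 4651103601/704871100 in ≈ 6.599 in

CN(II) = 89; AMC II needs no correction.
Max retention: S = 1000/89 − 10 = 110/89 in (≈ 1.236 in)
Ia = 0.2S: 0.2·1.236 = 0.247 in (exactly 22/89)
Excess rainfall: 7.910 − 0.247 = 7.663 in; P > Ia so Q > 0
Q = (68199/8900)²/((68199/8900) + 110/89) = (4651103601/79210000)/(79199/8900) = 4651103601/704871100 in ≈ 6.599 in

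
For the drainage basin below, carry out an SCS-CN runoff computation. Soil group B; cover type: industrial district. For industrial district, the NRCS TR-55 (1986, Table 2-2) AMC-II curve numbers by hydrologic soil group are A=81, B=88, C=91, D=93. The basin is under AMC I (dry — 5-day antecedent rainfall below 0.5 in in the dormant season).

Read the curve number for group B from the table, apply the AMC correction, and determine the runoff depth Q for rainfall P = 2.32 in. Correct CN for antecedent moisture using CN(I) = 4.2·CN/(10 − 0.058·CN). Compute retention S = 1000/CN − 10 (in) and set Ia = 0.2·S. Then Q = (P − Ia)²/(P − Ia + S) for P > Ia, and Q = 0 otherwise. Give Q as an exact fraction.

NRCS table: industrial district, soil group B → CN(II) = 88
CN(I) from CN(II)=88: (4.2·88)/(10 − 0.058·88) = 3850/51 ≈ 75.490
S = 1000/(3850/51) − 10 = 250/77 in ≈ 3.247 in
Ia = 0.2S: 0.2·3.247 = 0.649 in (exactly 50/77)
P − Ia = 2.320 − 0.649 = 3216/1925 ≈ 1.671 in (> 0, runoff occurs)
Q: (3216/1925)² ÷ (9466/1925) = 5171328/9111025 in (≈ 0.568 in)

Q = 5171328/9111025 in ≈ 0.568 in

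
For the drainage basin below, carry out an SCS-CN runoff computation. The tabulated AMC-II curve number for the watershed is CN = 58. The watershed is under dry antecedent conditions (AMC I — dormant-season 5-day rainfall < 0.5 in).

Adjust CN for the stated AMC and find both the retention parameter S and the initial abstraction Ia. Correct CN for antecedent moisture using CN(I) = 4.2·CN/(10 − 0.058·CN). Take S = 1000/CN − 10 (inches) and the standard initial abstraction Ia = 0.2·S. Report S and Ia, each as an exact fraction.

S = 500/29 in ≈ 17.241 in; Ia = 100/29 in ≈ 3.448 in

Adjust CN=58 to AMC I: 4.2·58/(10 − 0.058·58) → (1218/5) ÷ (1659/250) = 2900/79 ≈ 36.709
Retention S: 1000/CN − 10 with CN=36.709 → S = 500/29 ≈ 17.241 in
Initial abstraction Ia = S/5 = (500/29)/5 = 100/29 ≈ 3.448 in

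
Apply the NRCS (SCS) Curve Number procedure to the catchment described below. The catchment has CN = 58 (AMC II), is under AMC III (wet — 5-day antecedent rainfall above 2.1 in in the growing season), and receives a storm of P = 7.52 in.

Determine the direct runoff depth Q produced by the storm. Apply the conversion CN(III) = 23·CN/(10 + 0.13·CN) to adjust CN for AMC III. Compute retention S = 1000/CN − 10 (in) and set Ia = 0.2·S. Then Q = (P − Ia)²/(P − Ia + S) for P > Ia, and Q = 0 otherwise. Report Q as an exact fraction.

CN(III) from CN(II)=58: (23·58)/(10 + 0.13·58) = 66700/877 ≈ 76.055
S = 1000/(66700/877) − 10 = 2100/667 in ≈ 3.148 in
Initial abstraction Ia = S/5 = (2100/667)/5 = 420/667 ≈ 0.630 in
P − Ia = 7.520 − 0.630 = 114896/16675 ≈ 6.890 in (> 0, runoff occurs)
Q: (114896/16675)² ÷ (167396/16675) = 3300272704/697832075 in (≈ 4.729 in)

Q = 3300272704/697832075 in ≈ 4.729 in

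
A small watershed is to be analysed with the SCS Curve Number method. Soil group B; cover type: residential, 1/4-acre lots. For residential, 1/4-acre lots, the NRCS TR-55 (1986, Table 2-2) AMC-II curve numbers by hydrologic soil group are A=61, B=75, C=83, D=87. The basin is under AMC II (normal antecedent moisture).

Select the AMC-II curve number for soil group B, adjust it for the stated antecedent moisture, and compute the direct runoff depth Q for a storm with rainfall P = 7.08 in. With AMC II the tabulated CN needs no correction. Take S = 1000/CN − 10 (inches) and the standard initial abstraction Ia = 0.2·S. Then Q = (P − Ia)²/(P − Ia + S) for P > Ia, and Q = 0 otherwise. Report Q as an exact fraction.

Q = 231361/54825 in ≈ 4.220 in

NRCS table: residential, 1/4-acre lots, soil group B → CN(II) = 75
Average conditions: CN = 75 (no AMC adjustment).
Retention S: 1000/CN − 10 with CN=75.000 → S = 10/3 ≈ 3.333 in
Initial abstraction Ia = S/5 = (10/3)/5 = 2/3 ≈ 0.667 in
P − Ia = 7.080 − 0.667 = 481/75 ≈ 6.413 in (> 0, runoff occurs)
Runoff Q = (P−Ia)²/(P−Ia+S) = (6.413)²/(6.413+3.333) = 231361/54825 ≈ 4.220 in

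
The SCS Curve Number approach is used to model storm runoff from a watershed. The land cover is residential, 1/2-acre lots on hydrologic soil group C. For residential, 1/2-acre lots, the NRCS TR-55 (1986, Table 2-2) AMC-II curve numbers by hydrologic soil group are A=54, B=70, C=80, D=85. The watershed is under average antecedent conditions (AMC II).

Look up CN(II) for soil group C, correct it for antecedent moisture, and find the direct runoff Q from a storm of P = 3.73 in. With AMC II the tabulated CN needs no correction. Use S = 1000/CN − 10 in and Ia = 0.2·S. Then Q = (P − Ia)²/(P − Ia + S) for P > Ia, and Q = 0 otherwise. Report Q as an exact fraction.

NRCS table: residential, 1/2-acre lots, soil group C → CN(II) = 80
Average conditions: CN = 80 (no AMC adjustment).
Retention S: 1000/CN − 10 with CN=80.000 → S = 5/2 ≈ 2.500 in
Ia = 0.2·(5/2) = 1/2 in ≈ 0.500 in
Since P=3.730 > Ia=0.500: effective rainfall P−Ia = 323/100 in
Q: (323/100)² ÷ (573/100) = 104329/57300 in (≈ 1.821 in)

Q = 104329/57300 in ≈ 1.821 in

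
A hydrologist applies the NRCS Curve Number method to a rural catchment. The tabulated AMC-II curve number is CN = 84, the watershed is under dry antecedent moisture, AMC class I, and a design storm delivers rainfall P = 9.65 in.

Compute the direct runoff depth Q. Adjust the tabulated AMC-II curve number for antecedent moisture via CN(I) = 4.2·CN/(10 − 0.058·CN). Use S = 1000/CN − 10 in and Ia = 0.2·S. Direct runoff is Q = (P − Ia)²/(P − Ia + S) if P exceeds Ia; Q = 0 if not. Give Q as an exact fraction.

Adjust CN=84 to AMC I: 4.2·84/(10 − 0.058·84) → (1764/5) ÷ (641/125) = 44100/641 ≈ 68.799
S = 1000/(44100/641) − 10 = 2000/441 in ≈ 4.535 in
Initial abstraction Ia = S/5 = (2000/441)/5 = 400/441 ≈ 0.907 in
Excess rainfall: 9.650 − 0.907 = 8.743 in; P > Ia so Q > 0
Q = (77113/8820)²/((77113/8820) + 2000/441) = (5946414769/77792400)/(117113/8820) = 5946414769/1032936660 in ≈ 5.757 in

Q = 5946414769/1032936660 in ≈ 5.757 in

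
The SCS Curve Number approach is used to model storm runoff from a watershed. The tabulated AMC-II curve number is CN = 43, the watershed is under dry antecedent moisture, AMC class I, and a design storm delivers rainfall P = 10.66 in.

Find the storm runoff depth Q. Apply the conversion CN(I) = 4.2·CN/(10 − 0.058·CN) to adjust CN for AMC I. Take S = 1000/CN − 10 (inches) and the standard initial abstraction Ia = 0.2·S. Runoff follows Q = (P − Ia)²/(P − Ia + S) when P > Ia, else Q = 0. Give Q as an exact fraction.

Q = 4281477489/8133516650 in ≈ 0.526 in

Adjust CN=43 to AMC I: 4.2·43/(10 − 0.058·43) → (903/5) ÷ (3753/500) = 30100/1251 ≈ 24.061
S = 1000/(30100/1251) − 10 = 9500/301 in ≈ 31.561 in
Ia = 0.2S: 0.2·31.561 = 6.312 in (exactly 1900/301)
P − Ia = 10.660 − 6.312 = 65433/15050 ≈ 4.348 in (> 0, runoff occurs)
Q = (65433/15050)²/((65433/15050) + 9500/301) = (4281477489/226502500)/(540433/15050) = 4281477489/8133516650 in ≈ 0.526 in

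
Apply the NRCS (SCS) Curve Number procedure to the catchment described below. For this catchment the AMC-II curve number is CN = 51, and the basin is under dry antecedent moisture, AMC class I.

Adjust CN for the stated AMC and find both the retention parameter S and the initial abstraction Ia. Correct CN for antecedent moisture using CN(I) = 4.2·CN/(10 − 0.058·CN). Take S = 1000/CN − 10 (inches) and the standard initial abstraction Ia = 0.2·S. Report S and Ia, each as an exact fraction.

CN(I) from CN(II)=51: (4.2·51)/(10 − 0.058·51) = 15300/503 ≈ 30.417
Max retention: S = 1000/(15300/503) − 10 = 3500/153 in (≈ 22.876 in)
Initial abstraction Ia = S/5 = (3500/153)/5 = 700/153 ≈ 4.575 in

S = 3500/153 in ≈ 22.876 in; Ia = 700/153 in ≈ 4.575 in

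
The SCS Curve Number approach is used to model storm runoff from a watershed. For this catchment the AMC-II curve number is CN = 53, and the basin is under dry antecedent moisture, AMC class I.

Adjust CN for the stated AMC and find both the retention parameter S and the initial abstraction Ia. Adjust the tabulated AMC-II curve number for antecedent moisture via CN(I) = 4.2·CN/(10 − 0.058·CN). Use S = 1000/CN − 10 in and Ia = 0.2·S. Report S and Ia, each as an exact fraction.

S = 23500/1113 in ≈ 21.114 in; Ia = 4700/1113 in ≈ 4.223 in

Dry (AMC I): CN(I) = 4.2·53/(10 − 0.058·53) = (1113/5)/(3463/500) = 111300/3463 ≈ 32.140
Retention S: 1000/CN − 10 with CN=32.140 → S = 23500/1113 ≈ 21.114 in
Ia = 0.2·(23500/1113) = 4700/1113 in ≈ 4.223 in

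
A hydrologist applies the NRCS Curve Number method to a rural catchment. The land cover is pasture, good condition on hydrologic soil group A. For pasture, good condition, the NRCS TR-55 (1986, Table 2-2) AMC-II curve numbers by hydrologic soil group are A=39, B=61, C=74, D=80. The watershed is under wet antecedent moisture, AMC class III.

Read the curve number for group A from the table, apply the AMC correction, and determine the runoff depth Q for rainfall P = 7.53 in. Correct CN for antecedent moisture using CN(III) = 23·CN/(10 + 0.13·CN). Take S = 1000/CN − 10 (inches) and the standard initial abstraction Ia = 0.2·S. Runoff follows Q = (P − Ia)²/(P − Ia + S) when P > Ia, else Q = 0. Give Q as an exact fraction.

NRCS table: pasture, good condition, soil group A → CN(II) = 39
Wet (AMC III): CN(III) = 23·39/(10 + 0.13·39) = 897/(1507/100) = 89700/1507 ≈ 59.522
Max retention: S = 1000/(89700/1507) − 10 = 6100/897 in (≈ 6.800 in)
Ia = 0.2S: 0.2·6.800 = 1.360 in (exactly 1220/897)
Since P=7.530 > Ia=1.360: effective rainfall P−Ia = 553441/89700 in
Q = (553441/89700)²/((553441/89700) + 6100/897) = (306296940481/8046090000)/(1163441/89700) = 306296940481/104360657700 in ≈ 2.935 in

Q = 306296940481/104360657700 in ≈ 2.935 in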